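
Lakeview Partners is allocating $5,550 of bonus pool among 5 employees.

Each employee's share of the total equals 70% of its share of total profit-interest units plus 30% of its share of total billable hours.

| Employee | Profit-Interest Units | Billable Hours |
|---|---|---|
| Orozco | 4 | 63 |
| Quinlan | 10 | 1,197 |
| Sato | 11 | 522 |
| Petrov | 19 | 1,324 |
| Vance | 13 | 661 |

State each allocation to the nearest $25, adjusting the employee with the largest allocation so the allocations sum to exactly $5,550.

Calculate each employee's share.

Profit-interest units total 57; billable hours total 3,767.
Blended shares (70% profit-interest units + 30% billable hours): Orozco 0.0541; Quinlan 0.2181; Sato 0.1767; Petrov 0.3388; Vance 0.2123.
Raw shares: Orozco 300.48; Quinlan 1,210.65; Sato 980.46; Petrov 1,880.20; Vance 1,178.21.
After rounding ($25): Orozco $300; Quinlan $1,200; Sato $975; Petrov $1,875; Vance $1,175. Sum = $5,525.
Difference $5,550 − $5,525 = +$25 applied to largest allocation (Petrov): Petrov becomes $1,900.

Orozco: $300 | Quinlan: $1,200 | Sato: $975 | Petrov: $1,900 | Vance: $1,175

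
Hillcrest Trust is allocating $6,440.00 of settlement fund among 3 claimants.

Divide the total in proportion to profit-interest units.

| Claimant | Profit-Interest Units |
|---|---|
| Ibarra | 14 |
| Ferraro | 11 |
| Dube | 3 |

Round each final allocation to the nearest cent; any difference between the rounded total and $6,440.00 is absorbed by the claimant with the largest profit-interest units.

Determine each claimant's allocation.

Profit-interest units total: 14 + 11 + 3 = 28.
Raw shares: Ibarra 3,220.0000; Ferraro 2,530.0000; Dube 690.0000.
At nearest cent: Ibarra $3,220.00; Ferraro $2,530.00; Dube $690.00. Sum = $6,440.00.
Rounded total matches; no reconciliation needed.

Ibarra: $3,220.00; Ferraro: $2,530.00; Dube: $690.00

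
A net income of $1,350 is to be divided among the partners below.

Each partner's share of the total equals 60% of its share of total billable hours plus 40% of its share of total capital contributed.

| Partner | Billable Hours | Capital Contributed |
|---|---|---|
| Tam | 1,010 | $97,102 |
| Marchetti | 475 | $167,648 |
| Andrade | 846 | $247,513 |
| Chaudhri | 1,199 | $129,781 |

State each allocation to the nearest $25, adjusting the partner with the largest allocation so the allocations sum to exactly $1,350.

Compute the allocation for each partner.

Billable hours total 3,530; capital contributed total 642,044.
Blended shares (60% billable hours + 40% capital contributed): Tam 0.2322; Marchetti 0.1852; Andrade 0.2980; Chaudhri 0.2847.
Unrounded shares: Tam 313.43; Marchetti 250.00; Andrade 402.30; Chaudhri 384.28.
Rounded to nearest $25: Tam $325; Marchetti $250; Andrade $400; Chaudhri $375. Sum = $1,350.
Sum already equals the total — no adjustment.

Tam: $325 | Marchetti: $250 | Andrade: $400 | Chaudhri: $375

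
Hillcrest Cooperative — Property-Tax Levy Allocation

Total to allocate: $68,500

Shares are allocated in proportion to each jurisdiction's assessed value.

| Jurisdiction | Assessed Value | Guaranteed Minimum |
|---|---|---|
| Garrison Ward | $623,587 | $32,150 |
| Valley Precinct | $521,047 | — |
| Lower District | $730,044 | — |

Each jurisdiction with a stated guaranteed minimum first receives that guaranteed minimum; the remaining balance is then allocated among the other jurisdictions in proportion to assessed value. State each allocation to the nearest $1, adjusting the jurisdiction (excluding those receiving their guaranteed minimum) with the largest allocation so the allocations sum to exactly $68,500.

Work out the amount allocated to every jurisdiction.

Guaranteed amounts: Garrison Ward $32,150. Remaining pool $36,350.
Remaining pool split over remaining assessed value 1,251,091: Valley Precinct 15,138.83 → $15,139; Lower District 21,211.17 → $21,211.

Garrison Ward: $32,150 | Valley Precinct: $15,139 | Lower District: $21,211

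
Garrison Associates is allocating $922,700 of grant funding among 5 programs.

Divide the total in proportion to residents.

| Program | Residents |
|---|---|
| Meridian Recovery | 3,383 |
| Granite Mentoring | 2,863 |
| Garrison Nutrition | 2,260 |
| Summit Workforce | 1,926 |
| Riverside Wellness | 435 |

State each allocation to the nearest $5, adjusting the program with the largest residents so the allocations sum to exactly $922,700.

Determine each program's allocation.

Meridian Recovery: $287,240 | Granite Mentoring: $243,095 | Garrison Nutrition: $191,895 | Summit Workforce: $163,535 | Riverside Wellness: $36,935

Combined residents = 10,867.
Unrounded shares: Meridian Recovery 3,383/10,867 × $922,700 = 287,245.25; Granite Mentoring 2,863/10,867 × $922,700 = 243,092.86; Garrison Nutrition 2,260/10,867 × $922,700 = 191,893.07; Summit Workforce 1,926/10,867 × $922,700 = 163,533.65; Riverside Wellness 435/10,867 × $922,700 = 36,935.17.
Rounded to nearest $5: Meridian Recovery $287,245; Granite Mentoring $243,095; Garrison Nutrition $191,895; Summit Workforce $163,535; Riverside Wellness $36,935. Sum = $922,705.
Difference $922,700 − $922,705 = −$5 applied to largest residents (Meridian Recovery): Meridian Recovery becomes $287,240.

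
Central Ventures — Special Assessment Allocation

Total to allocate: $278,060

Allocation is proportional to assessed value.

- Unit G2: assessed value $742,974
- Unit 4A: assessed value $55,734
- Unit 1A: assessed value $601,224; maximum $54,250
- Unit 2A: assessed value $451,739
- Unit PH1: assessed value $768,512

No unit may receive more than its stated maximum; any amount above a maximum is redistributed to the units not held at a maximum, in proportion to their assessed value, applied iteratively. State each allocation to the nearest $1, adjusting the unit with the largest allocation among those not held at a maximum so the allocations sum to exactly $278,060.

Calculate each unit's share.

Assessed value total: 2,620,183.
Unconstrained shares: Unit G2 78,846.15; Unit 4A 5,914.62; Unit 1A 63,803.31; Unit 2A 47,939.61; Unit PH1 81,556.31.
Cap binds for Unit 1A ($54,250); remaining pool $223,810 reallocated over remaining assessed value 2,018,959.
Remaining shares: Unit G2 82,361.76 → $82,362; Unit 4A 6,178.35 → $6,178; Unit 2A 50,077.15 → $50,077; Unit PH1 85,192.75 → $85,193.

Unit G2: $82,362; Unit 4A: $6,178; Unit 1A: $54,250; Unit 2A: $50,077; Unit PH1: $85,193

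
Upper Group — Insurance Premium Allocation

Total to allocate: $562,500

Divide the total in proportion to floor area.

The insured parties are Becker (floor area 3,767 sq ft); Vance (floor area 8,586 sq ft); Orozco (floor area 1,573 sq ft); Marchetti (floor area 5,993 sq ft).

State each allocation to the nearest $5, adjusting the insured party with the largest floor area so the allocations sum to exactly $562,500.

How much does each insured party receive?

Sum of floor area: 3,767 + 8,586 + 1,573 + 5,993 = 19,919.
Pro-rata amounts: Becker 106,377.70; Vance 242,463.23; Orozco 44,420.53; Marchetti 169,238.54.
At nearest $5: Becker $106,380; Vance $242,465; Orozco $44,420; Marchetti $169,240. Sum = $562,505.
Difference $562,500 − $562,505 = −$5 applied to largest floor area (Vance): Vance becomes $242,460.

Becker: $106,380; Vance: $242,460; Orozco: $44,420; Marchetti: $169,240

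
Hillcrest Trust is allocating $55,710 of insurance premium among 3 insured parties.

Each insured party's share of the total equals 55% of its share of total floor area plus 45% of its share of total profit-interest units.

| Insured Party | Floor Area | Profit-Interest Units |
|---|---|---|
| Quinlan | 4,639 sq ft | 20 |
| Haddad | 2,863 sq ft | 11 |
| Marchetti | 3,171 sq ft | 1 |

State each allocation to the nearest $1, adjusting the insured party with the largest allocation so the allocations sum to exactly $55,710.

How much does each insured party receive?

Floor area total 10,673; profit-interest units total 32.
Composite weights (55% floor area + 45% profit-interest units): Quinlan 0.5203; Haddad 0.3022; Marchetti 0.1775.
Unrounded shares: Quinlan 28,986.27; Haddad 16,836.86; Marchetti 9,886.86.
After rounding ($1): Quinlan $28,986; Haddad $16,837; Marchetti $9,887. Sum = $55,710.
No rounding difference to absorb.

Quinlan: $28,986 | Haddad: $16,837 | Marchetti: $9,887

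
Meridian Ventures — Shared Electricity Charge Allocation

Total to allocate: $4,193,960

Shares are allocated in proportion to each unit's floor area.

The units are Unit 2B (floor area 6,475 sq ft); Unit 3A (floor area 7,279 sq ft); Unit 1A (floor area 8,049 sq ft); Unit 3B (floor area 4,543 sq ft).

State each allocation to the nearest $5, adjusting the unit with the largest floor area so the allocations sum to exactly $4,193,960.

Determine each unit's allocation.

Floor area total: 6,475 + 7,279 + 8,049 + 4,543 = 26,346.
Pro-rata amounts: Unit 2B 1,030,740.57; Unit 3A 1,158,727.505; Unit 1A 1,281,302.06; Unit 3B 723,189.87.
At nearest $5: Unit 2B $1,030,740; Unit 3A $1,158,730; Unit 1A $1,281,300; Unit 3B $723,190. Sum = $4,193,960.
Sum already equals the total — no adjustment.

Unit 2B: $1,030,740 · Unit 3A: $1,158,730 · Unit 1A: $1,281,300 · Unit 3B: $723,190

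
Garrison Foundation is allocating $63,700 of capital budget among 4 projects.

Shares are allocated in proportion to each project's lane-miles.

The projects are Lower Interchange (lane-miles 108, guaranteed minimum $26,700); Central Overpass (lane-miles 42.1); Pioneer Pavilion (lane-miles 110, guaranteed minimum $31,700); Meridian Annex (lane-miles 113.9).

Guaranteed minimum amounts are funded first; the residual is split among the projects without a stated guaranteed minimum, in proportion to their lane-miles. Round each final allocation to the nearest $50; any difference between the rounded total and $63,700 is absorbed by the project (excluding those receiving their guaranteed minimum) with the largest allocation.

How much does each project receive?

Minimums first: Lower Interchange $26,700; Pioneer Pavilion $31,700. Residual $5,300.
Residual split over remaining lane-miles 156: Central Overpass 1,430.32 → $1,450; Meridian Annex 3,869.68 → $3,850.

Lower Interchange: $26,700 · Central Overpass: $1,450 · Pioneer Pavilion: $31,700 · Meridian Annex: $3,850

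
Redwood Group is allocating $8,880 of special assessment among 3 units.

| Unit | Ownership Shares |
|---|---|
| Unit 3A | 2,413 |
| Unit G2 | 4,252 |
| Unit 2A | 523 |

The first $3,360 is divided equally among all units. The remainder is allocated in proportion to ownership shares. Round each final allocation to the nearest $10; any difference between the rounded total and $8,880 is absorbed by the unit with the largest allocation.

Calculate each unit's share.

Unit 3A: $2,970 · Unit G2: $4,390 · Unit 2A: $1,520

Equal tier: $3,360 ÷ 3 = $1,120 apiece.
Remainder $5,520 by ownership shares (total 7,188): Unit 3A 1,853.06 → $1,850; Unit G2 3,265.31 → $3,270; Unit 2A 401.64 → $400.
Totals: Unit 3A $1,120 + $1,850 = $2,970; Unit G2 $1,120 + $3,270 = $4,390; Unit 2A $1,120 + $400 = $1,520.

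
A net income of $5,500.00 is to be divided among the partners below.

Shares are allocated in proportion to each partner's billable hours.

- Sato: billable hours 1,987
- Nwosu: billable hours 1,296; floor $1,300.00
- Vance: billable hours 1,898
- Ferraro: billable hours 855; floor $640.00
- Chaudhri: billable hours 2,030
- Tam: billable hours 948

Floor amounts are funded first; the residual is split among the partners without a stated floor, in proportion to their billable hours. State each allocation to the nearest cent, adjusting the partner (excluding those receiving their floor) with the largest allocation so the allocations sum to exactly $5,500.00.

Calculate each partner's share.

Minimums first: Nwosu $1,300.00; Ferraro $640.00. Remaining pool $3,560.00.
Remaining pool split over remaining billable hours 6,863: Sato 1,030.7038 → $1,030.70; Vance 984.5374 → $984.54; Chaudhri 1,053.0089 → $1,053.01; Tam 491.7500 → $491.75.

Sato: $1,030.70; Nwosu: $1,300.00; Vance: $984.54; Ferraro: $640.00; Chaudhri: $1,053.01; Tam: $491.75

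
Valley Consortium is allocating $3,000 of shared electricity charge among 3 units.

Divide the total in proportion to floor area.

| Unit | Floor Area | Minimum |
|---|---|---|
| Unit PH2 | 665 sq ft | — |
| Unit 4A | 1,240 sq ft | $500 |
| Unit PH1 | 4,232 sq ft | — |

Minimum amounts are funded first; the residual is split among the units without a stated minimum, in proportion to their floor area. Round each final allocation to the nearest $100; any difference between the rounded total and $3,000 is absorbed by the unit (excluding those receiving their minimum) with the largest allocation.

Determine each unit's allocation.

Minimums first: Unit 4A $500. Residual $2,500.
Residual split over remaining floor area 4,897: Unit PH2 339.49 → $300; Unit PH1 2,160.51 → $2,200.

Unit PH2: $300 · Unit 4A: $500 · Unit PH1: $2,200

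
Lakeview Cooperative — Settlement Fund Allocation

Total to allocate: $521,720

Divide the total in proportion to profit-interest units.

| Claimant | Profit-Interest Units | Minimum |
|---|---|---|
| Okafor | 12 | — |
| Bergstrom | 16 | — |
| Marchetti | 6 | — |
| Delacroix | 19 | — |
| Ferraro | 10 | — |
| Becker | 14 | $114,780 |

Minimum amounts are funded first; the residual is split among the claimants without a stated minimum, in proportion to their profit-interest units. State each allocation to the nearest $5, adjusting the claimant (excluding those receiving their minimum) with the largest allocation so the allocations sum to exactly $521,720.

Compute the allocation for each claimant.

Okafor: $77,510 | Bergstrom: $103,350 | Marchetti: $38,755 | Delacroix: $122,730 | Ferraro: $64,595 | Becker: $114,780

Minimums first: Becker $114,780. Residual $406,940.
Residual split over remaining profit-interest units 63: Okafor 77,512.38 → $77,510; Bergstrom 103,349.84 → $103,350; Marchetti 38,756.19 → $38,755; Delacroix 122,727.94 → $122,730; Ferraro 64,593.65 → $64,595.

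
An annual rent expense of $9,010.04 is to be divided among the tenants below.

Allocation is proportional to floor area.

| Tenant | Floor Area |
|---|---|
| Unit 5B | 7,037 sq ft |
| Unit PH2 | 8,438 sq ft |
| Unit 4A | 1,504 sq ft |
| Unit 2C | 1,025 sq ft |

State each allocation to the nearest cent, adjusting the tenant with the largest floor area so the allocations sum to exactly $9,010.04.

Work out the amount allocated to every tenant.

Unit 5B: $3,521.64 | Unit PH2: $4,222.77 | Unit 4A: $752.67 | Unit 2C: $512.96

Combined floor area = 7,037 + 8,438 + 1,504 + 1,025 = 18,004.
Unrounded shares: Unit 5B 3,521.6425; Unit PH2 4,222.7681; Unit 4A 752.6716; Unit 2C 512.9577.
Rounded to nearest cent: Unit 5B $3,521.64; Unit PH2 $4,222.77; Unit 4A $752.67; Unit 2C $512.96. Sum = $9,010.04.
Sum already equals the total — no adjustment.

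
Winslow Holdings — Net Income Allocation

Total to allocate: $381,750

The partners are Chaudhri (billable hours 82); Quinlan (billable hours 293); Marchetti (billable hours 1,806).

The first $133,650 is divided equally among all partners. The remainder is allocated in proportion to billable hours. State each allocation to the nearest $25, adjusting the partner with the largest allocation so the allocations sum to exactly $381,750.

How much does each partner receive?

$133,650 shared equally gives $44,550 per partner.
Remainder $248,100 by billable hours (total 2,181): Chaudhri 9,327.92 → $9,325; Quinlan 33,330.26 → $33,325; Marchetti 205,441.82 → $205,450.
Totals: Chaudhri $44,550 + $9,325 = $53,875; Quinlan $44,550 + $33,325 = $77,875; Marchetti $44,550 + $205,450 = $250,000.

Chaudhri: $53,875 · Quinlan: $77,875 · Marchetti: $250,000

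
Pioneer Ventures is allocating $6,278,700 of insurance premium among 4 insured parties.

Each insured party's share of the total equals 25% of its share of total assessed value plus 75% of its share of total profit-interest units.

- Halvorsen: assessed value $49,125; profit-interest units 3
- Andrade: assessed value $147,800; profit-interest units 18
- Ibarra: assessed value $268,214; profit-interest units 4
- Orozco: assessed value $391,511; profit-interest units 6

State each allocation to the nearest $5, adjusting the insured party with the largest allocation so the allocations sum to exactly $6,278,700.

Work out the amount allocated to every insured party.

Halvorsen: $545,725 · Andrade: $3,005,095 · Ibarra: $1,099,075 · Orozco: $1,628,805

Assessed value total 856,650; profit-interest units total 31.
Combined weights (25% assessed value + 75% profit-interest units): Halvorsen 0.0869; Andrade 0.4786; Ibarra 0.1750; Orozco 0.2594.
Raw shares: Halvorsen 545,725.85; Andrade 3,005,092.59; Ibarra 1,099,075.66; Orozco 1,628,805.89.
At nearest $5: Halvorsen $545,725; Andrade $3,005,095; Ibarra $1,099,075; Orozco $1,628,805. Sum = $6,278,700.
Rounded total matches; no reconciliation needed.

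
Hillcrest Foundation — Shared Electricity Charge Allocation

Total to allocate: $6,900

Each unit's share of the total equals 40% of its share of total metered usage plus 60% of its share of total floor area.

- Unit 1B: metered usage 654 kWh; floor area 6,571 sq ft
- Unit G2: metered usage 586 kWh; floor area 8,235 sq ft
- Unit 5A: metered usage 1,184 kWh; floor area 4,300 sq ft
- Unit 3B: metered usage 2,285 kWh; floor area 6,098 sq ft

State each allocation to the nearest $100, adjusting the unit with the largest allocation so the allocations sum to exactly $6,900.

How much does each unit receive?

Unit 1B: $1,500 · Unit G2: $1,700 · Unit 5A: $1,400 · Unit 3B: $2,300

Totals — metered usage 4,709, floor area 25,204.
Blended shares (40% metered usage + 60% floor area): Unit 1B 0.2120; Unit G2 0.2458; Unit 5A 0.2029; Unit 3B 0.3393.
Proportional shares: Unit 1B 1,462.67; Unit G2 1,696.14; Unit 5A 1,400.27; Unit 3B 2,340.92.
Rounded to nearest $100: Unit 1B $1,500; Unit G2 $1,700; Unit 5A $1,400; Unit 3B $2,300. Sum = $6,900.
Rounded total matches; no reconciliation needed.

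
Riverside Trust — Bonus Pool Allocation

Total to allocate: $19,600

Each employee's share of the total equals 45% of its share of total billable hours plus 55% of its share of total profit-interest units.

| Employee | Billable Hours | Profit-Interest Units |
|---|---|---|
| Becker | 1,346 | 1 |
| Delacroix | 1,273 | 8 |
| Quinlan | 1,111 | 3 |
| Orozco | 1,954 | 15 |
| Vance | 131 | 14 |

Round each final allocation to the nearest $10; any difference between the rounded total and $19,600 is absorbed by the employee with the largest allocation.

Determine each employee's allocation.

Billable hours total 5,815; profit-interest units total 41.
Combined weights (45% billable hours + 55% profit-interest units): Becker 0.1176; Delacroix 0.2058; Quinlan 0.1262; Orozco 0.3524; Vance 0.1979.
Proportional shares: Becker 2,304.50; Delacroix 4,034.26; Quinlan 2,473.91; Orozco 6,907.67; Vance 3,879.67.
Rounded to nearest $10: Becker $2,300; Delacroix $4,030; Quinlan $2,470; Orozco $6,910; Vance $3,880. Sum = $19,590.
Difference $19,600 − $19,590 = +$10 applied to largest allocation (Orozco): Orozco becomes $6,920.

Becker: $2,300 · Delacroix: $4,030 · Quinlan: $2,470 · Orozco: $6,920 · Vance: $3,880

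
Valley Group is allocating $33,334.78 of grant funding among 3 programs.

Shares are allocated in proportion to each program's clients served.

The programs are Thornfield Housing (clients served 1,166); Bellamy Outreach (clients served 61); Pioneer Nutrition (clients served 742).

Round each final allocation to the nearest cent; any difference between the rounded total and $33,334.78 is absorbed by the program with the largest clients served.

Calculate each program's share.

Clients served total: 1,166 + 61 + 742 = 1,969.
Raw shares: Thornfield Housing 19,740.1491; Bellamy Outreach 1,032.7179; Pioneer Nutrition 12,561.9130.
Rounded to nearest cent: Thornfield Housing $19,740.15; Bellamy Outreach $1,032.72; Pioneer Nutrition $12,561.91. Sum = $33,334.78.
Rounded total matches; no reconciliation needed.

Thornfield Housing: $19,740.15 | Bellamy Outreach: $1,032.72 | Pioneer Nutrition: $12,561.91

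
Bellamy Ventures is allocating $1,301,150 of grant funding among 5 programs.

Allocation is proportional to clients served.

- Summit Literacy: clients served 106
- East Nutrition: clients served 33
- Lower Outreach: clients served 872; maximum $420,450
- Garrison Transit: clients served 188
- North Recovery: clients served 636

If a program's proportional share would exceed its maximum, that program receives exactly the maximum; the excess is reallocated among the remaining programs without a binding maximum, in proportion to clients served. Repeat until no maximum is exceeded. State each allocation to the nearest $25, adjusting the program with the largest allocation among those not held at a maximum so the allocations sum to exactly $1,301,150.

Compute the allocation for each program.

Clients served total: 1,835.
Proportional shares (ignoring caps): Summit Literacy 75,161.80; East Nutrition 23,399.43; Lower Outreach 618,312.15; Garrison Transit 133,305.83; North Recovery 450,970.79.
Cap binds for Lower Outreach ($420,450); remaining pool $880,700 reallocated over remaining clients served 963.
Shares after redistribution: Summit Literacy 96,941.02 → $96,950; East Nutrition 30,179.75 → $30,175; Garrison Transit 171,933.13 → $171,925; North Recovery 581,646.11 → $581,650.

Summit Literacy: $96,950; East Nutrition: $30,175; Lower Outreach: $420,450; Garrison Transit: $171,925; North Recovery: $581,650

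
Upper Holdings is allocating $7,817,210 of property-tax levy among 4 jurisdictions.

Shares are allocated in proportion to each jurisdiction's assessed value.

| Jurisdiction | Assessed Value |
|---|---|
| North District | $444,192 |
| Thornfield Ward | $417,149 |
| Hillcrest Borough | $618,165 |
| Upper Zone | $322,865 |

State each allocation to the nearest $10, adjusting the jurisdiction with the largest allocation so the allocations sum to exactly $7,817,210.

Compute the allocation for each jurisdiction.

Assessed value total: 1,802,371.
Raw shares: North District 444,192/1,802,371 × $7,817,210 = 1,926,541.29; Thornfield Ward 417,149/1,802,371 × $7,817,210 = 1,809,250.89; Hillcrest Borough 618,165/1,802,371 × $7,817,210 = 2,681,093.75; Upper Zone 322,865/1,802,371 × $7,817,210 = 1,400,324.08.
At nearest $10: North District $1,926,540; Thornfield Ward $1,809,250; Hillcrest Borough $2,681,090; Upper Zone $1,400,320. Sum = $7,817,200.
Difference $7,817,210 − $7,817,200 = +$10 applied to largest allocation (Hillcrest Borough): Hillcrest Borough becomes $2,681,100.

North District: $1,926,540 | Thornfield Ward: $1,809,250 | Hillcrest Borough: $2,681,100 | Upper Zone: $1,400,320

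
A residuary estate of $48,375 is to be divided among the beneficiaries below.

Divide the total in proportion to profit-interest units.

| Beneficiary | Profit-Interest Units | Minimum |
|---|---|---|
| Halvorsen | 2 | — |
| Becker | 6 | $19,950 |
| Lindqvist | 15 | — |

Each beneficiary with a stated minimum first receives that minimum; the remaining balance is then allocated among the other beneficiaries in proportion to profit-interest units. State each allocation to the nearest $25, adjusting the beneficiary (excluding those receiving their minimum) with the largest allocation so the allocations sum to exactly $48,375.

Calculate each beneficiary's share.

Minimums first: Becker $19,950. Remaining pool $28,425.
Remaining pool split over remaining profit-interest units 17: Halvorsen 3,344.12 → $3,350; Lindqvist 25,080.88 → $25,075.

Halvorsen: $3,350 | Becker: $19,950 | Lindqvist: $25,075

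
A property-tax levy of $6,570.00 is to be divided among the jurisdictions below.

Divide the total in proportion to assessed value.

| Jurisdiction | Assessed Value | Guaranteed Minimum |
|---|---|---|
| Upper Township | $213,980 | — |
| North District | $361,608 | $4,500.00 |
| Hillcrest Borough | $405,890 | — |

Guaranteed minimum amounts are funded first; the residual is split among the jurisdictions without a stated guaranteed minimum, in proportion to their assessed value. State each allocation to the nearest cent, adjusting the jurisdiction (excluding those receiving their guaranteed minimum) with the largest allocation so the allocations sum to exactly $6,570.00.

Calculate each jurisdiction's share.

Fund the minimums — North District $4,500.00. Balance $2,070.00.
Balance split over remaining assessed value 619,870: Upper Township 714.5669 → $714.57; Hillcrest Borough 1,355.4331 → $1,355.43.

Upper Township: $714.57; North District: $4,500.00; Hillcrest Borough: $1,355.43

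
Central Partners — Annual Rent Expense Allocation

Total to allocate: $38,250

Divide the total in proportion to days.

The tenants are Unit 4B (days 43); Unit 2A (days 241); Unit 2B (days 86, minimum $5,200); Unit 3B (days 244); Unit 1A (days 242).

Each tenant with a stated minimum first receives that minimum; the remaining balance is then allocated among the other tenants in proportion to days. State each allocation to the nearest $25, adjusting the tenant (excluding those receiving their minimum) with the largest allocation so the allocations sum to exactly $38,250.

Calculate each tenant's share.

Minimums first: Unit 2B $5,200. Remaining pool $33,050.
Remaining pool split over remaining days 770: Unit 4B 1,845.65 → $1,850; Unit 2A 10,344.22 → $10,350; Unit 3B 10,472.99 → $10,475; Unit 1A 10,387.14 → $10,375.

Unit 4B: $1,850 | Unit 2A: $10,350 | Unit 2B: $5,200 | Unit 3B: $10,475 | Unit 1A: $10,375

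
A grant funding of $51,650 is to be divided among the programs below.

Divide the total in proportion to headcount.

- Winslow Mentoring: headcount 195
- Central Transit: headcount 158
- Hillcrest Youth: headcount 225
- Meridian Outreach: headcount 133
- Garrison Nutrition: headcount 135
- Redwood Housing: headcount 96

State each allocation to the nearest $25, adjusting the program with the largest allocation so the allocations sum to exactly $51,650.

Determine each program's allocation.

Winslow Mentoring: $10,700 | Central Transit: $8,675 | Hillcrest Youth: $12,300 | Meridian Outreach: $7,300 | Garrison Nutrition: $7,400 | Redwood Housing: $5,275

Headcount total: 942.
Proportional shares: Winslow Mentoring 195/942 × $51,650 = 10,691.88; Central Transit 158/942 × $51,650 = 8,663.16; Hillcrest Youth 225/942 × $51,650 = 12,336.78; Meridian Outreach 133/942 × $51,650 = 7,292.41; Garrison Nutrition 135/942 × $51,650 = 7,402.07; Redwood Housing 96/942 × $51,650 = 5,263.69.
At nearest $25: Winslow Mentoring $10,700; Central Transit $8,675; Hillcrest Youth $12,325; Meridian Outreach $7,300; Garrison Nutrition $7,400; Redwood Housing $5,275. Sum = $51,675.
Difference $51,650 − $51,675 = −$25 applied to largest allocation (Hillcrest Youth): Hillcrest Youth becomes $12,300.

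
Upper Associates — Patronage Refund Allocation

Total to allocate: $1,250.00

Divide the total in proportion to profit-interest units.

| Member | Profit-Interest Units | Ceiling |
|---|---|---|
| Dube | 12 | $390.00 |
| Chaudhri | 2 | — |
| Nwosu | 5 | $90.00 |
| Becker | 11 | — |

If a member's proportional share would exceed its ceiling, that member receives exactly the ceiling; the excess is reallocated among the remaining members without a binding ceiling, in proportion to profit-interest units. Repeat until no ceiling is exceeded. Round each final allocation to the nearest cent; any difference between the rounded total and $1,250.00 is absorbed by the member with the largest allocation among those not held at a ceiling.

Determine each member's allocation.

Profit-interest units total: 30.
Proportional shares (ignoring caps): Dube 500.0000; Chaudhri 83.3333; Nwosu 208.3333; Becker 458.3333.
Held at cap: Dube ($390.00), Nwosu ($90.00); remaining pool $770.00 reallocated over remaining profit-interest units 13.
Shares after redistribution: Chaudhri 118.4615 → $118.46; Becker 651.5385 → $651.54.

Dube: $390.00 | Chaudhri: $118.46 | Nwosu: $90.00 | Becker: $651.54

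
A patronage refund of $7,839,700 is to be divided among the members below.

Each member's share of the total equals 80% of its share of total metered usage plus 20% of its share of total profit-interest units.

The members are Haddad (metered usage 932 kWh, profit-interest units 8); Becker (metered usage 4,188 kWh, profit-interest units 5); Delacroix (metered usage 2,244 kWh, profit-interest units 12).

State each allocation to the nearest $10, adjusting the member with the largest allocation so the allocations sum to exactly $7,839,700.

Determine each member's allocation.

Totals — metered usage 7,364, profit-interest units 25.
Composite weights (80% metered usage + 20% profit-interest units): Haddad 0.1652; Becker 0.4950; Delacroix 0.3398.
Unrounded shares: Haddad 1,295,505.10; Becker 3,880,417.29; Delacroix 2,663,777.61.
Rounded to nearest $10: Haddad $1,295,510; Becker $3,880,420; Delacroix $2,663,780. Sum = $7,839,710.
Difference $7,839,700 − $7,839,710 = −$10 applied to largest allocation (Becker): Becker becomes $3,880,410.

Haddad: $1,295,510; Becker: $3,880,410; Delacroix: $2,663,780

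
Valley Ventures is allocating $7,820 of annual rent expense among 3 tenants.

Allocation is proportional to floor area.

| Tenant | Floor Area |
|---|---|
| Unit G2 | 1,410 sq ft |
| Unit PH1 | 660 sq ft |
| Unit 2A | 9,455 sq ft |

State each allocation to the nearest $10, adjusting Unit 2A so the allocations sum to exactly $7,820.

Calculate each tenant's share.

Unit G2: $960 · Unit PH1: $450 · Unit 2A: $6,410

Floor area total: 11,525.
Pro-rata amounts: Unit G2 1,410/11,525 × $7,820 = 956.72; Unit PH1 660/11,525 × $7,820 = 447.83; Unit 2A 9,455/11,525 × $7,820 = 6,415.45.
After rounding ($10): Unit G2 $960; Unit PH1 $450; Unit 2A $6,420. Sum = $7,830.
Difference $7,820 − $7,830 = −$10 applied to Unit 2A: Unit 2A becomes $6,410.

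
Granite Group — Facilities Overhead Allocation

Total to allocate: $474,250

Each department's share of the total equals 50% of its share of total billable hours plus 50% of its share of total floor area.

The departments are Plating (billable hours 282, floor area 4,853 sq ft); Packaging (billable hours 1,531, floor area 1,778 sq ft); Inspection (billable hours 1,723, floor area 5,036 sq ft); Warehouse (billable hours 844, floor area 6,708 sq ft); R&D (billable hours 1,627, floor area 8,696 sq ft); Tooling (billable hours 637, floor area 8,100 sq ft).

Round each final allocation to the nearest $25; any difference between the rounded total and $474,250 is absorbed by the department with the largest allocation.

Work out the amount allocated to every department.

Plating: $42,775 · Packaging: $66,625 · Inspection: $95,450 · Warehouse: $75,350 · R&D: $116,700 · Tooling: $77,350

Billable hours total 6,644; floor area total 35,171.
Combined weights (50% billable hours + 50% floor area): Plating 0.0902; Packaging 0.1405; Inspection 0.2013; Warehouse 0.1589; R&D 0.2461; Tooling 0.1631.
Raw shares: Plating 42,783.83; Packaging 66,628.92; Inspection 95,447.05; Warehouse 75,348.18; R&D 116,696.74; Tooling 77,345.28.
After rounding ($25): Plating $42,775; Packaging $66,625; Inspection $95,450; Warehouse $75,350; R&D $116,700; Tooling $77,350. Sum = $474,250.
No rounding difference to absorb.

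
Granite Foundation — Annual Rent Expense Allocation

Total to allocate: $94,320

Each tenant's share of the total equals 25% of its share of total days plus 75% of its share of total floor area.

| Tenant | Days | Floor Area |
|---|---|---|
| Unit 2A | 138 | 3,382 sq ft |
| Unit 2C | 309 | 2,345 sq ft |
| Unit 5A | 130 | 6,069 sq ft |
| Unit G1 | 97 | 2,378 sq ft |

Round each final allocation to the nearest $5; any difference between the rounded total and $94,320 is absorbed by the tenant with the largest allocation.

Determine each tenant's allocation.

Unit 2A: $21,705 | Unit 2C: $22,515 | Unit 5A: $34,840 | Unit G1: $15,260

Days total 674; floor area total 14,174.
Composite weights (25% days + 75% floor area): Unit 2A 0.2301; Unit 2C 0.2387; Unit 5A 0.3694; Unit G1 0.1618.
Proportional shares: Unit 2A 21,706.93; Unit 2C 22,513.91; Unit 5A 34,837.41; Unit G1 15,261.75.
At nearest $5: Unit 2A $21,705; Unit 2C $22,515; Unit 5A $34,835; Unit G1 $15,260. Sum = $94,315.
Difference $94,320 − $94,315 = +$5 applied to largest allocation (Unit 5A): Unit 5A becomes $34,840.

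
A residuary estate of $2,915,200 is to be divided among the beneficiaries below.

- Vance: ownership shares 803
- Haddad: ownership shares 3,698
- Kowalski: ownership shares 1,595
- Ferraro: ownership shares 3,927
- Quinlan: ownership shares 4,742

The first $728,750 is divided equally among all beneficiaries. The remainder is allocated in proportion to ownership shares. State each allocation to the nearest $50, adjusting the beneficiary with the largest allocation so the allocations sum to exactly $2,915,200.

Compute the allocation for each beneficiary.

Equal tier: $728,750 ÷ 5 = $145,750 apiece.
Remainder $2,186,450 by ownership shares (total 14,765): Vance 118,910.89 → $118,900; Haddad 547,612.06 → $547,600; Kowalski 236,192.87 → $236,200; Ferraro 581,523.14 → $581,500; Quinlan 702,211.03 → $702,200.
Rounding difference +$50 on remainder applied to Quinlan.
Totals: Vance $145,750 + $118,900 = $264,650; Haddad $145,750 + $547,600 = $693,350; Kowalski $145,750 + $236,200 = $381,950; Ferraro $145,750 + $581,500 = $727,250; Quinlan $145,750 + $702,250 = $848,000.

Vance: $264,650; Haddad: $693,350; Kowalski: $381,950; Ferraro: $727,250; Quinlan: $848,000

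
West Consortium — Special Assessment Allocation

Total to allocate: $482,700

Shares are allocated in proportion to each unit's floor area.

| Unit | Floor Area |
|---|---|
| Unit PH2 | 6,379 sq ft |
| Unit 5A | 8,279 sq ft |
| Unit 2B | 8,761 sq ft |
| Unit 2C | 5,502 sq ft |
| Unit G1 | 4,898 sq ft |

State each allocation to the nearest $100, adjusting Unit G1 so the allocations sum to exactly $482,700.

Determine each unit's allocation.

Unit PH2: $91,000 | Unit 5A: $118,200 | Unit 2B: $125,000 | Unit 2C: $78,500 | Unit G1: $70,000

Floor area total: 33,819.
Proportional shares: Unit PH2 6,379/33,819 × $482,700 = 91,047.73; Unit 5A 8,279/33,819 × $482,700 = 118,166.51; Unit 2B 8,761/33,819 × $482,700 = 125,046.12; Unit 2C 5,502/33,819 × $482,700 = 78,530.28; Unit G1 4,898/33,819 × $482,700 = 69,909.36.
After rounding ($100): Unit PH2 $91,000; Unit 5A $118,200; Unit 2B $125,000; Unit 2C $78,500; Unit G1 $69,900. Sum = $482,600.
Difference $482,700 − $482,600 = +$100 applied to Unit G1: Unit G1 becomes $70,000.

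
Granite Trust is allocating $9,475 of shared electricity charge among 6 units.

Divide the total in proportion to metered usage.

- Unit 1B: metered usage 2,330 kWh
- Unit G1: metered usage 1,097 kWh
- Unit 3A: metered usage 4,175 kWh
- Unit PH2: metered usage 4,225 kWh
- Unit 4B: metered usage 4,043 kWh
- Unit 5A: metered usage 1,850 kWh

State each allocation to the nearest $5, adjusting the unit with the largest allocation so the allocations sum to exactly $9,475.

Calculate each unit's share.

Metered usage total: 17,720.
Proportional shares: Unit 1B 2,330/17,720 × $9,475 = 1,245.87; Unit G1 1,097/17,720 × $9,475 = 586.57; Unit 3A 4,175/17,720 × $9,475 = 2,232.40; Unit PH2 4,225/17,720 × $9,475 = 2,259.14; Unit 4B 4,043/17,720 × $9,475 = 2,161.82; Unit 5A 1,850/17,720 × $9,475 = 989.21.
After rounding ($5): Unit 1B $1,245; Unit G1 $585; Unit 3A $2,230; Unit PH2 $2,260; Unit 4B $2,160; Unit 5A $990. Sum = $9,470.
Difference $9,475 − $9,470 = +$5 applied to largest allocation (Unit PH2): Unit PH2 becomes $2,265.

Unit 1B: $1,245; Unit G1: $585; Unit 3A: $2,230; Unit PH2: $2,265; Unit 4B: $2,160; Unit 5A: $990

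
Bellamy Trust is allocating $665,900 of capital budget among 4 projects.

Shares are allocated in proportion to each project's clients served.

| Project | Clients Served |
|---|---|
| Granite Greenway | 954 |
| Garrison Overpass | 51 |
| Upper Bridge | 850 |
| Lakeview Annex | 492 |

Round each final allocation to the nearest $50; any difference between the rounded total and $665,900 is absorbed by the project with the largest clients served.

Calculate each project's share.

Granite Greenway: $270,700 | Garrison Overpass: $14,450 | Upper Bridge: $241,150 | Lakeview Annex: $139,600

Sum of clients served: 2,347.
Pro-rata amounts: Granite Greenway 954/2,347 × $665,900 = 270,672.60; Garrison Overpass 51/2,347 × $665,900 = 14,469.92; Upper Bridge 850/2,347 × $665,900 = 241,165.32; Lakeview Annex 492/2,347 × $665,900 = 139,592.16.
At nearest $50: Granite Greenway $270,650; Garrison Overpass $14,450; Upper Bridge $241,150; Lakeview Annex $139,600. Sum = $665,850.
Difference $665,900 − $665,850 = +$50 applied to largest clients served (Granite Greenway): Granite Greenway becomes $270,700.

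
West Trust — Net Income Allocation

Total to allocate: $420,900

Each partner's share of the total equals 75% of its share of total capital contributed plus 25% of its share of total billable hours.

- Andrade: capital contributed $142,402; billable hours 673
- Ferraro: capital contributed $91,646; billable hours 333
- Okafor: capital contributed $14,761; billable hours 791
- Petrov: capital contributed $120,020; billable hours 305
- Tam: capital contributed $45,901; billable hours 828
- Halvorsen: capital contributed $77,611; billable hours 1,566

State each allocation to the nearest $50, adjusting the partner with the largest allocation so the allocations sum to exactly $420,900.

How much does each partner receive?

Totals — capital contributed 492,341, billable hours 4,496.
Blended shares (75% capital contributed + 25% billable hours): Andrade 0.2543; Ferraro 0.1581; Okafor 0.0665; Petrov 0.1998; Tam 0.1160; Halvorsen 0.2053.
Raw shares: Andrade 107,055.08; Ferraro 66,554.38; Okafor 27,977.00; Petrov 84,091.66; Tam 48,809.04; Halvorsen 86,412.84.
After rounding ($50): Andrade $107,050; Ferraro $66,550; Okafor $28,000; Petrov $84,100; Tam $48,800; Halvorsen $86,400. Sum = $420,900.
No rounding difference to absorb.

Andrade: $107,050 · Ferraro: $66,550 · Okafor: $28,000 · Petrov: $84,100 · Tam: $48,800 · Halvorsen: $86,400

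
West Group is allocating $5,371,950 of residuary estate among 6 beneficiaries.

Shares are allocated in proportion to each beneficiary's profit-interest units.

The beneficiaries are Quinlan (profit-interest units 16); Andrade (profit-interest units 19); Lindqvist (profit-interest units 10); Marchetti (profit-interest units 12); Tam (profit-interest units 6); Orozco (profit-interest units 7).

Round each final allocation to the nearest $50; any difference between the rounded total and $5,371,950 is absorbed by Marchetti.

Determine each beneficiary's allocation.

Sum of profit-interest units: 70.
Proportional shares: Quinlan 16/70 × $5,371,950 = 1,227,874.29; Andrade 19/70 × $5,371,950 = 1,458,100.71; Lindqvist 10/70 × $5,371,950 = 767,421.43; Marchetti 12/70 × $5,371,950 = 920,905.71; Tam 6/70 × $5,371,950 = 460,452.86; Orozco 7/70 × $5,371,950 = 537,195.00.
Rounded to nearest $50: Quinlan $1,227,850; Andrade $1,458,100; Lindqvist $767,400; Marchetti $920,900; Tam $460,450; Orozco $537,200. Sum = $5,371,900.
Difference $5,371,950 − $5,371,900 = +$50 applied to Marchetti: Marchetti becomes $920,950.

Quinlan: $1,227,850; Andrade: $1,458,100; Lindqvist: $767,400; Marchetti: $920,950; Tam: $460,450; Orozco: $537,200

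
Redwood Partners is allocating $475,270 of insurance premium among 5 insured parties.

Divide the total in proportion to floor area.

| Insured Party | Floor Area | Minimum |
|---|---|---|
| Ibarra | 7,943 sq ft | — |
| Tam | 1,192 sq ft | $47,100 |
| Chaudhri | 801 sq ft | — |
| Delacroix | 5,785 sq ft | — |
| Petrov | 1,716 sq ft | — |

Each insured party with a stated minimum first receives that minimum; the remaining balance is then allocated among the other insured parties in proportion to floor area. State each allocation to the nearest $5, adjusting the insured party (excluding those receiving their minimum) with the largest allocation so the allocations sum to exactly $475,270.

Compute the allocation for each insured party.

Minimums first: Tam $47,100. Balance $428,170.
Balance split over remaining floor area 16,245: Ibarra 209,353.91 → $209,355; Chaudhri 21,111.98 → $21,110; Delacroix 152,475.44 → $152,475; Petrov 45,228.67 → $45,230.

Ibarra: $209,355 · Tam: $47,100 · Chaudhri: $21,110 · Delacroix: $152,475 · Petrov: $45,230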